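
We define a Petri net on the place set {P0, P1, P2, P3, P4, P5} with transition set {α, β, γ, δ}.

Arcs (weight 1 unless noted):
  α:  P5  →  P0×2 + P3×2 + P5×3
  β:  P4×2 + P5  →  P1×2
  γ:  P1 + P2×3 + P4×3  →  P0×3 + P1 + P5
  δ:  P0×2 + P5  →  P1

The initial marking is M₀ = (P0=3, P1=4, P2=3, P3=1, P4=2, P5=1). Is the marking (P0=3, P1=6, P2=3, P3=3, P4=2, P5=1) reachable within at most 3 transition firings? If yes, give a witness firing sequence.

NO — not reachable within 3 firings

depth 0: 1 marking
depth 1: 4 markings reached so far
depth 2: 7 markings reached so far
depth 3: 12 markings reached so far
target is not among the 12 markings reachable within 3 steps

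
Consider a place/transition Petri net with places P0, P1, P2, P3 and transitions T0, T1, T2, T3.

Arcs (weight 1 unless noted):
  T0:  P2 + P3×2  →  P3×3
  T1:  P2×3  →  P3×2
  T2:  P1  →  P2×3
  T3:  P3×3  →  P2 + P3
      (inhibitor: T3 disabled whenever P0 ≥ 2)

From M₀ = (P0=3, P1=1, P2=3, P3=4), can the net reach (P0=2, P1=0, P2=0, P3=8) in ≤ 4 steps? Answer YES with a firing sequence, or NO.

NO — not reachable within 4 firings

depth 0: 1 marking
depth 1: 4 markings reached so far
depth 2: 7 markings reached so far
depth 3: 11 markings reached so far
depth 4: 13 markings reached so far
target is not among the 13 markings reachable within 4 steps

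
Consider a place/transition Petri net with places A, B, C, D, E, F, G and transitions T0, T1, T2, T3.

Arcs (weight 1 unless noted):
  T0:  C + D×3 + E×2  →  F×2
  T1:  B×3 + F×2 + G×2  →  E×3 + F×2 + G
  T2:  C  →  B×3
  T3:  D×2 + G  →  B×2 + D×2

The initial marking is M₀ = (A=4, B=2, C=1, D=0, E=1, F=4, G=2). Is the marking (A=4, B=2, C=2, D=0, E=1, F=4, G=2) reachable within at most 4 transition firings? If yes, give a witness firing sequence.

depth 0: 1 marking
depth 1: 2 markings reached so far
depth 2: 3 markings reached so far
depth 3: 3 markings reached so far
(frontier empty at depth 3; search complete)
target is not among the 3 markings reachable within 4 steps

NO — not reachable within 4 firings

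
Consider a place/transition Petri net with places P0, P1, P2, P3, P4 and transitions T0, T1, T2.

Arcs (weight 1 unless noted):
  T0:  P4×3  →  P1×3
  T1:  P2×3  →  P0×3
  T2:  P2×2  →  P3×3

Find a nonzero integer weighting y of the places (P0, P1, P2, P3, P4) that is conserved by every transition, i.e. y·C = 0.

Incidence matrix C (rows=places, cols=transitions):
       T0   T1   T2
   P0   0    3    0
   P1   3    0    0
   P2   0   -3   -2
   P3   0    0    3
   P4  -3    0    0

Candidate y = [3, 0, 3, 2, 0]; check y·C column-wise:
  col T0: 3·0 + 0·3 + 3·0 + 2·0 + 0·-3 = 0
  col T1: 3·3 + 3·-3 + 2·0 = 0
  col T2: 3·0 + 3·-2 + 2·3 = 0

y = (P0:3, P1:0, P2:3, P3:2, P4:0)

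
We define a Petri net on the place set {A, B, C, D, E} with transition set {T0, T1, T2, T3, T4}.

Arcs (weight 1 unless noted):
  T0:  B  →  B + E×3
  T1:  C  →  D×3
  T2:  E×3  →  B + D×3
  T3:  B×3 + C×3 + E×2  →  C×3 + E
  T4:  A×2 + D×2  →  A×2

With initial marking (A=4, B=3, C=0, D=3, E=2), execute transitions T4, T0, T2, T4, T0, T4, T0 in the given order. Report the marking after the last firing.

(A=4, B=4, C=0, D=0, E=8)

step 1: fire T4:  (A=4, B=3, C=0, D=3, E=2) → (A=4, B=3, C=0, D=1, E=2)
step 2: fire T0:  (A=4, B=3, C=0, D=1, E=2) → (A=4, B=3, C=0, D=1, E=5)
step 3: fire T2:  (A=4, B=3, C=0, D=1, E=5) → (A=4, B=4, C=0, D=4, E=2)
step 4: fire T4:  (A=4, B=4, C=0, D=4, E=2) → (A=4, B=4, C=0, D=2, E=2)
step 5: fire T0:  (A=4, B=4, C=0, D=2, E=2) → (A=4, B=4, C=0, D=2, E=5)
step 6: fire T4:  (A=4, B=4, C=0, D=2, E=5) → (A=4, B=4, C=0, D=0, E=5)
step 7: fire T0:  (A=4, B=4, C=0, D=0, E=5) → (A=4, B=4, C=0, D=0, E=8)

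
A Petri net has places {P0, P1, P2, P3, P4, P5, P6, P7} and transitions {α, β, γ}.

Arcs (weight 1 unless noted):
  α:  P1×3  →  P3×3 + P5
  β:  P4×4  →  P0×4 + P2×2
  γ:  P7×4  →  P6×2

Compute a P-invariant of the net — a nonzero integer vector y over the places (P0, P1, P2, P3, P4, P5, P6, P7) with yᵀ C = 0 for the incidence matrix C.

Incidence matrix C (rows=places, cols=transitions):
        α    β    γ
   P0   0    4    0
   P1  -3    0    0
   P2   0    2    0
   P3   3    0    0
   P4   0   -4    0
   P5   1    0    0
   P6   0    0    2
   P7   0    0   -4

Candidate y = [1, 0, -2, 0, 0, 0, 0, 0]; check y·C column-wise:
  col α: 1·0 + 0·-3 + -2·0 + 0·3 + 0·1 = 0
  col β: 1·4 + -2·2 + 0·-4 = 0
  col γ: 1·0 + -2·0 + 0·2 + 0·-4 = 0

y = (P0:1, P1:0, P2:-2, P3:0, P4:0, P5:0, P6:0, P7:0)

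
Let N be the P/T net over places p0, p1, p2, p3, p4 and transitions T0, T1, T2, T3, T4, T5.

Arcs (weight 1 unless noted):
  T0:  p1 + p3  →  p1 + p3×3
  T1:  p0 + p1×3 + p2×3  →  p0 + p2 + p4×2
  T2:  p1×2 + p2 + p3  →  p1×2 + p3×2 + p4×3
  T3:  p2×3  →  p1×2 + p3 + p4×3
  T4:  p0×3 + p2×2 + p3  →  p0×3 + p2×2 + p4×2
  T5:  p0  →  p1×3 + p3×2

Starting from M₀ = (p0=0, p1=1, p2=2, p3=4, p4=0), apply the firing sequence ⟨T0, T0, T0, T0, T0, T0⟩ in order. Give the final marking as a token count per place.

(p0=0, p1=1, p2=2, p3=16, p4=0)

step 1: fire T0:  (p0=0, p1=1, p2=2, p3=4, p4=0) → (p0=0, p1=1, p2=2, p3=6, p4=0)
step 2: fire T0:  (p0=0, p1=1, p2=2, p3=6, p4=0) → (p0=0, p1=1, p2=2, p3=8, p4=0)
step 3: fire T0:  (p0=0, p1=1, p2=2, p3=8, p4=0) → (p0=0, p1=1, p2=2, p3=10, p4=0)
step 4: fire T0:  (p0=0, p1=1, p2=2, p3=10, p4=0) → (p0=0, p1=1, p2=2, p3=12, p4=0)
step 5: fire T0:  (p0=0, p1=1, p2=2, p3=12, p4=0) → (p0=0, p1=1, p2=2, p3=14, p4=0)
step 6: fire T0:  (p0=0, p1=1, p2=2, p3=14, p4=0) → (p0=0, p1=1, p2=2, p3=16, p4=0)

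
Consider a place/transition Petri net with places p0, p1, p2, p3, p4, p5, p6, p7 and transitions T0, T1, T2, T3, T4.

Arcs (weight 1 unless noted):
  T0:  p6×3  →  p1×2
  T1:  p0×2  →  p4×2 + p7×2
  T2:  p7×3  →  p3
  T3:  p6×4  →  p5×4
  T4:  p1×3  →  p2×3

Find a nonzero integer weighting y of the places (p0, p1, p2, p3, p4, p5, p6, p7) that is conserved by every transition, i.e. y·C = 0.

Incidence matrix C (rows=places, cols=transitions):
       T0   T1   T2   T3   T4
   p0   0   -2    0    0    0
   p1   2    0    0    0   -3
   p2   0    0    0    0    3
   p3   0    0    1    0    0
   p4   0    2    0    0    0
   p5   0    0    0    4    0
   p6  -3    0    0   -4    0
   p7   0    2   -3    0    0

Candidate y = [1, 0, 0, 0, 1, 0, 0, 0]; check y·C column-wise:
  col T0: 1·0 + 0·2 + 1·0 + 0·-3 = 0
  col T1: 1·-2 + 1·2 + 0·2 = 0
  col T2: 1·0 + 0·1 + 1·0 + 0·-3 = 0
  col T3: 1·0 + 1·0 + 0·4 + 0·-4 = 0
  col T4: 1·0 + 0·-3 + 0·3 + 1·0 = 0

y = (p0:1, p1:0, p2:0, p3:0, p4:1, p5:0, p6:0, p7:0)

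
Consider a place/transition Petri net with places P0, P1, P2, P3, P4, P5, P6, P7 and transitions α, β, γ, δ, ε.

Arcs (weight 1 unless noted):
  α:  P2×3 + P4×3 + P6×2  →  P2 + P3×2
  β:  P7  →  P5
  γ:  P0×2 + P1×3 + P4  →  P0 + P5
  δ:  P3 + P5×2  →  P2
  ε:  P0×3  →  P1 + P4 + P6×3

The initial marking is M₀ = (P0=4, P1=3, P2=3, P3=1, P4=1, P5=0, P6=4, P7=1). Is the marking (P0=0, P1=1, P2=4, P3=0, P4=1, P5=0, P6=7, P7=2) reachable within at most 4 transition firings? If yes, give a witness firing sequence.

depth 0: 1 marking
depth 1: 4 markings reached so far
depth 2: 7 markings reached so far
depth 3: 9 markings reached so far
depth 4: 10 markings reached so far
target is not among the 10 markings reachable within 4 steps

NO — not reachable within 4 firings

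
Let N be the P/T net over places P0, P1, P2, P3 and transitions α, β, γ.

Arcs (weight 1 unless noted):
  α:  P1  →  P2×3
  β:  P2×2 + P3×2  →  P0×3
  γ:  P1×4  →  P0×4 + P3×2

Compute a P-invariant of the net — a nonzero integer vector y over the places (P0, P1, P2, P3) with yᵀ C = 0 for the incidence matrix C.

Incidence matrix C (rows=places, cols=transitions):
        α    β    γ
   P0   0    3    4
   P1  -1    0   -4
   P2   3   -2    0
   P3   0   -2    2

Candidate y = [2, 3, 1, 2]; check y·C column-wise:
  col α: 2·0 + 3·-1 + 1·3 + 2·0 = 0
  col β: 2·3 + 3·0 + 1·-2 + 2·-2 = 0
  col γ: 2·4 + 3·-4 + 1·0 + 2·2 = 0

y = (P0:2, P1:3, P2:1, P3:2)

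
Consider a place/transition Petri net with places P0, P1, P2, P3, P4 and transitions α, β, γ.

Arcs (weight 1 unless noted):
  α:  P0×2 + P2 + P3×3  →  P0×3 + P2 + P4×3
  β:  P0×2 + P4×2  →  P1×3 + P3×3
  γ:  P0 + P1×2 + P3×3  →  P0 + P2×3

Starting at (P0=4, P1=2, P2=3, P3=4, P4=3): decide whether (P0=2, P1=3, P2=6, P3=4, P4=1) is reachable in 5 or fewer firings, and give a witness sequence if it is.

YES — reachable via ⟨β, γ⟩ (2 firings)

step 1: fire β:  (P0=4, P1=2, P2=3, P3=4, P4=3) → (P0=2, P1=5, P2=3, P3=7, P4=1)
step 2: fire γ:  (P0=2, P1=5, P2=3, P3=7, P4=1) → (P0=2, P1=3, P2=6, P3=4, P4=1)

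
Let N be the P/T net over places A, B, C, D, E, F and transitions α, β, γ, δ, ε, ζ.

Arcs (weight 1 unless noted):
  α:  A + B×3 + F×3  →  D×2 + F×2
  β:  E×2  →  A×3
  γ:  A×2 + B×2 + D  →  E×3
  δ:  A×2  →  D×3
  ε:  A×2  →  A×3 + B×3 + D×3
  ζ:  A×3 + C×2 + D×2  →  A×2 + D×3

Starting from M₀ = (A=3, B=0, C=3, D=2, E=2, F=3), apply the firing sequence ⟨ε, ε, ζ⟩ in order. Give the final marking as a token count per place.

(A=4, B=6, C=1, D=9, E=2, F=3)

step 1: fire ε:  (A=3, B=0, C=3, D=2, E=2, F=3) → (A=4, B=3, C=3, D=5, E=2, F=3)
step 2: fire ε:  (A=4, B=3, C=3, D=5, E=2, F=3) → (A=5, B=6, C=3, D=8, E=2, F=3)
step 3: fire ζ:  (A=5, B=6, C=3, D=8, E=2, F=3) → (A=4, B=6, C=1, D=9, E=2, F=3)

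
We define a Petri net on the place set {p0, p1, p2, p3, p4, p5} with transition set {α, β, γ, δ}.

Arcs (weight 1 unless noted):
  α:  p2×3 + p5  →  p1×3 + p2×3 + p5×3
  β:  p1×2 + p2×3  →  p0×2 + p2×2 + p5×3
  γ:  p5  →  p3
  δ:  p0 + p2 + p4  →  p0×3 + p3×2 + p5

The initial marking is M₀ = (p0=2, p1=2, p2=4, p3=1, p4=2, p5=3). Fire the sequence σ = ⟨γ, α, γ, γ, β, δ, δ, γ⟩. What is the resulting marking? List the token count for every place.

step 1: fire γ:  (p0=2, p1=2, p2=4, p3=1, p4=2, p5=3) → (p0=2, p1=2, p2=4, p3=2, p4=2, p5=2)
step 2: fire α:  (p0=2, p1=2, p2=4, p3=2, p4=2, p5=2) → (p0=2, p1=5, p2=4, p3=2, p4=2, p5=4)
step 3: fire γ:  (p0=2, p1=5, p2=4, p3=2, p4=2, p5=4) → (p0=2, p1=5, p2=4, p3=3, p4=2, p5=3)
step 4: fire γ:  (p0=2, p1=5, p2=4, p3=3, p4=2, p5=3) → (p0=2, p1=5, p2=4, p3=4, p4=2, p5=2)
step 5: fire β:  (p0=2, p1=5, p2=4, p3=4, p4=2, p5=2) → (p0=4, p1=3, p2=3, p3=4, p4=2, p5=5)
step 6: fire δ:  (p0=4, p1=3, p2=3, p3=4, p4=2, p5=5) → (p0=6, p1=3, p2=2, p3=6, p4=1, p5=6)
step 7: fire δ:  (p0=6, p1=3, p2=2, p3=6, p4=1, p5=6) → (p0=8, p1=3, p2=1, p3=8, p4=0, p5=7)
step 8: fire γ:  (p0=8, p1=3, p2=1, p3=8, p4=0, p5=7) → (p0=8, p1=3, p2=1, p3=9, p4=0, p5=6)

(p0=8, p1=3, p2=1, p3=9, p4=0, p5=6)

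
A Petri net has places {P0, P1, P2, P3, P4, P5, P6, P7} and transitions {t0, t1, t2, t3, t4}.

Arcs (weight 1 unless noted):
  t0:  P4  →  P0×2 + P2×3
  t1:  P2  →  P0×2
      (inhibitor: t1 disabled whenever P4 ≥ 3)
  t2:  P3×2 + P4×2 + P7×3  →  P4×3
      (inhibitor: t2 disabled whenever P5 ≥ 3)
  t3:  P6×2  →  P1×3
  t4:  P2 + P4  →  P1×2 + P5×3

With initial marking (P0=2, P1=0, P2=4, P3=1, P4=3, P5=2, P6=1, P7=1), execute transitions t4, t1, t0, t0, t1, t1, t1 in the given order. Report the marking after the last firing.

(P0=14, P1=2, P2=5, P3=1, P4=0, P5=5, P6=1, P7=1)

step 1: fire t4:  (P0=2, P1=0, P2=4, P3=1, P4=3, P5=2, P6=1, P7=1) → (P0=2, P1=2, P2=3, P3=1, P4=2, P5=5, P6=1, P7=1)
step 2: fire t1:  (P0=2, P1=2, P2=3, P3=1, P4=2, P5=5, P6=1, P7=1) → (P0=4, P1=2, P2=2, P3=1, P4=2, P5=5, P6=1, P7=1)
step 3: fire t0:  (P0=4, P1=2, P2=2, P3=1, P4=2, P5=5, P6=1, P7=1) → (P0=6, P1=2, P2=5, P3=1, P4=1, P5=5, P6=1, P7=1)
step 4: fire t0:  (P0=6, P1=2, P2=5, P3=1, P4=1, P5=5, P6=1, P7=1) → (P0=8, P1=2, P2=8, P3=1, P4=0, P5=5, P6=1, P7=1)
step 5: fire t1:  (P0=8, P1=2, P2=8, P3=1, P4=0, P5=5, P6=1, P7=1) → (P0=10, P1=2, P2=7, P3=1, P4=0, P5=5, P6=1, P7=1)
step 6: fire t1:  (P0=10, P1=2, P2=7, P3=1, P4=0, P5=5, P6=1, P7=1) → (P0=12, P1=2, P2=6, P3=1, P4=0, P5=5, P6=1, P7=1)
step 7: fire t1:  (P0=12, P1=2, P2=6, P3=1, P4=0, P5=5, P6=1, P7=1) → (P0=14, P1=2, P2=5, P3=1, P4=0, P5=5, P6=1, P7=1)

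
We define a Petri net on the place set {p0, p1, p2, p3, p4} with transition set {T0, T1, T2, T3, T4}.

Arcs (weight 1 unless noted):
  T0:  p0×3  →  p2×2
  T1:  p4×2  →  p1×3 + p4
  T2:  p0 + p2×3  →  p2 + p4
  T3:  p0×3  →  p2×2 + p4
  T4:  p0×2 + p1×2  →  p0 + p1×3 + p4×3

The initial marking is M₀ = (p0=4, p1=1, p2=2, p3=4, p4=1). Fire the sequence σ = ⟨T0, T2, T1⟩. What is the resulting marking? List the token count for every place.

(p0=0, p1=4, p2=2, p3=4, p4=1)

step 1: fire T0:  (p0=4, p1=1, p2=2, p3=4, p4=1) → (p0=1, p1=1, p2=4, p3=4, p4=1)
step 2: fire T2:  (p0=1, p1=1, p2=4, p3=4, p4=1) → (p0=0, p1=1, p2=2, p3=4, p4=2)
step 3: fire T1:  (p0=0, p1=1, p2=2, p3=4, p4=2) → (p0=0, p1=4, p2=2, p3=4, p4=1)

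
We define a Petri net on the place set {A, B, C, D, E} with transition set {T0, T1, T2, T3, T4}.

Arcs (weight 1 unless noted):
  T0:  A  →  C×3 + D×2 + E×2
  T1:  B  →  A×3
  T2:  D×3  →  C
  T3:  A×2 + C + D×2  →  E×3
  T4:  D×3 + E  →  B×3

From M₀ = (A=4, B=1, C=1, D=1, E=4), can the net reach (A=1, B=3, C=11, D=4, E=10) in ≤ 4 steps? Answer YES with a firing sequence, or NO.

depth 0: 1 marking
depth 1: 3 markings reached so far
depth 2: 8 markings reached so far
depth 3: 16 markings reached so far
depth 4: 26 markings reached so far
target is not among the 26 markings reachable within 4 steps

NO — not reachable within 4 firings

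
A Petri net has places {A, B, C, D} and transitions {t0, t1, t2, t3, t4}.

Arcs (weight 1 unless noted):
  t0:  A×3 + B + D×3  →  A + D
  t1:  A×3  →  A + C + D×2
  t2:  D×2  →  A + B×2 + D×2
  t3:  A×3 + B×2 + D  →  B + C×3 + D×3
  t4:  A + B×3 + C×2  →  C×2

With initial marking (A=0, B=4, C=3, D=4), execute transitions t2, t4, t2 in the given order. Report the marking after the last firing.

(A=1, B=5, C=3, D=4)

step 1: fire t2:  (A=0, B=4, C=3, D=4) → (A=1, B=6, C=3, D=4)
step 2: fire t4:  (A=1, B=6, C=3, D=4) → (A=0, B=3, C=3, D=4)
step 3: fire t2:  (A=0, B=3, C=3, D=4) → (A=1, B=5, C=3, D=4)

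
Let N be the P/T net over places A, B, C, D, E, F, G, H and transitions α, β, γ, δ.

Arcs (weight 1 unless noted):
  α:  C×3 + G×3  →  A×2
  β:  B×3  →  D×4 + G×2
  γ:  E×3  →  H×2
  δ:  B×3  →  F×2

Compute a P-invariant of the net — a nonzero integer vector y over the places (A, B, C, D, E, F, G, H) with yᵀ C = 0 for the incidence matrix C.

Incidence matrix C (rows=places, cols=transitions):
        α    β    γ    δ
    A   2    0    0    0
    B   0   -3    0   -3
    C  -3    0    0    0
    D   0    4    0    0
    E   0    0   -3    0
    F   0    0    0    2
    G  -3    2    0    0
    H   0    0    2    0

Candidate y = [3, 0, 2, 0, 0, 0, 0, 0]; check y·C column-wise:
  col α: 3·2 + 2·-3 + 0·-3 = 0
  col β: 3·0 + 0·-3 + 2·0 + 0·4 + 0·2 = 0
  col γ: 3·0 + 2·0 + 0·-3 + 0·2 = 0
  col δ: 3·0 + 0·-3 + 2·0 + 0·2 = 0

y = (A:3, B:0, C:2, D:0, E:0, F:0, G:0, H:0)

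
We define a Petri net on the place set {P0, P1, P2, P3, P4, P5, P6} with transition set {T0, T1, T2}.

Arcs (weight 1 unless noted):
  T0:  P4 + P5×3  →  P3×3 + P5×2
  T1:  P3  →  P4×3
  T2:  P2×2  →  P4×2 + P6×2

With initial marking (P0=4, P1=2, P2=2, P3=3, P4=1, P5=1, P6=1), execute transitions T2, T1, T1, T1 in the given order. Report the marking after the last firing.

step 1: fire T2:  (P0=4, P1=2, P2=2, P3=3, P4=1, P5=1, P6=1) → (P0=4, P1=2, P2=0, P3=3, P4=3, P5=1, P6=3)
step 2: fire T1:  (P0=4, P1=2, P2=0, P3=3, P4=3, P5=1, P6=3) → (P0=4, P1=2, P2=0, P3=2, P4=6, P5=1, P6=3)
step 3: fire T1:  (P0=4, P1=2, P2=0, P3=2, P4=6, P5=1, P6=3) → (P0=4, P1=2, P2=0, P3=1, P4=9, P5=1, P6=3)
step 4: fire T1:  (P0=4, P1=2, P2=0, P3=1, P4=9, P5=1, P6=3) → (P0=4, P1=2, P2=0, P3=0, P4=12, P5=1, P6=3)

(P0=4, P1=2, P2=0, P3=0, P4=12, P5=1, P6=3)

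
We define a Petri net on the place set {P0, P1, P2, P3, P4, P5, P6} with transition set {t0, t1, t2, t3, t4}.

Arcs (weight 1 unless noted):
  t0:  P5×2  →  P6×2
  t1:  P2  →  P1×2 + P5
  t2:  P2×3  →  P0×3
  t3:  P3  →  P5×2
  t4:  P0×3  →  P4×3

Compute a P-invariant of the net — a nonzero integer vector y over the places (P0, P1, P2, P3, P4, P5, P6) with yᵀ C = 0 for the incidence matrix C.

y = (P0:2, P1:1, P2:2, P3:0, P4:2, P5:0, P6:0)

Incidence matrix C (rows=places, cols=transitions):
       t0   t1   t2   t3   t4
   P0   0    0    3    0   -3
   P1   0    2    0    0    0
   P2   0   -1   -3    0    0
   P3   0    0    0   -1    0
   P4   0    0    0    0    3
   P5  -2    1    0    2    0
   P6   2    0    0    0    0

Candidate y = [2, 1, 2, 0, 2, 0, 0]; check y·C column-wise:
  col t0: 2·0 + 1·0 + 2·0 + 2·0 + 0·-2 + 0·2 = 0
  col t1: 2·0 + 1·2 + 2·-1 + 2·0 + 0·1 = 0
  col t2: 2·3 + 1·0 + 2·-3 + 2·0 = 0
  col t3: 2·0 + 1·0 + 2·0 + 0·-1 + 2·0 + 0·2 = 0
  col t4: 2·-3 + 1·0 + 2·0 + 2·3 = 0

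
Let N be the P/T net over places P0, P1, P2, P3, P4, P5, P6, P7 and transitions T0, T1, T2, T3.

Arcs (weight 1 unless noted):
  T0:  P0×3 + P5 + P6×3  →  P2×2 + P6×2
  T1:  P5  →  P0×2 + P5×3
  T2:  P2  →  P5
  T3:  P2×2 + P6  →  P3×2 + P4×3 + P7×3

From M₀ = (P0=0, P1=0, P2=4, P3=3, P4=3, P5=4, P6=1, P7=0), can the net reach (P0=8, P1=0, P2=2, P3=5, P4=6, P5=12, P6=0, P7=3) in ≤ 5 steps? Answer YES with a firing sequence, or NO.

step 1: fire T1:  (P0=0, P1=0, P2=4, P3=3, P4=3, P5=4, P6=1, P7=0) → (P0=2, P1=0, P2=4, P3=3, P4=3, P5=6, P6=1, P7=0)
step 2: fire T1:  (P0=2, P1=0, P2=4, P3=3, P4=3, P5=6, P6=1, P7=0) → (P0=4, P1=0, P2=4, P3=3, P4=3, P5=8, P6=1, P7=0)
step 3: fire T1:  (P0=4, P1=0, P2=4, P3=3, P4=3, P5=8, P6=1, P7=0) → (P0=6, P1=0, P2=4, P3=3, P4=3, P5=10, P6=1, P7=0)
step 4: fire T1:  (P0=6, P1=0, P2=4, P3=3, P4=3, P5=10, P6=1, P7=0) → (P0=8, P1=0, P2=4, P3=3, P4=3, P5=12, P6=1, P7=0)
step 5: fire T3:  (P0=8, P1=0, P2=4, P3=3, P4=3, P5=12, P6=1, P7=0) → (P0=8, P1=0, P2=2, P3=5, P4=6, P5=12, P6=0, P7=3)

YES — reachable via ⟨T1, T1, T1, T1, T3⟩ (5 firings)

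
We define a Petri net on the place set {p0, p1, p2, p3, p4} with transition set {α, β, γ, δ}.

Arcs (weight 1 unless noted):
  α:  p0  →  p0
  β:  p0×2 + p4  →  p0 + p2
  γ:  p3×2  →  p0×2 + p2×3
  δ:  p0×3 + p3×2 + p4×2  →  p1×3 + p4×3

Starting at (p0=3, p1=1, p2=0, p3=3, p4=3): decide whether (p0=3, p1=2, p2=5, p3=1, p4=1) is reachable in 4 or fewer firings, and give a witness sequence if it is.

NO — not reachable within 4 firings

depth 0: 1 marking
depth 1: 4 markings reached so far
depth 2: 6 markings reached so far
depth 3: 7 markings reached so far
depth 4: 8 markings reached so far
target is not among the 8 markings reachable within 4 steps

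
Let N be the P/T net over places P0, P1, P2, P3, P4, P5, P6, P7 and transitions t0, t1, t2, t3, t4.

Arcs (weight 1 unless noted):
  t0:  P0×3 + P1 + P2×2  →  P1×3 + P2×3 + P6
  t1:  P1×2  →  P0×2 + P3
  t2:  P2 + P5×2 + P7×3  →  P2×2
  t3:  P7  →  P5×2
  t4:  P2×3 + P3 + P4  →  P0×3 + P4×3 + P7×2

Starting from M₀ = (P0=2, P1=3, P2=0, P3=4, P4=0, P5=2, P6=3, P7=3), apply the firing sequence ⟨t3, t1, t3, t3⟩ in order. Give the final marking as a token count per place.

(P0=4, P1=1, P2=0, P3=5, P4=0, P5=8, P6=3, P7=0)

step 1: fire t3:  (P0=2, P1=3, P2=0, P3=4, P4=0, P5=2, P6=3, P7=3) → (P0=2, P1=3, P2=0, P3=4, P4=0, P5=4, P6=3, P7=2)
step 2: fire t1:  (P0=2, P1=3, P2=0, P3=4, P4=0, P5=4, P6=3, P7=2) → (P0=4, P1=1, P2=0, P3=5, P4=0, P5=4, P6=3, P7=2)
step 3: fire t3:  (P0=4, P1=1, P2=0, P3=5, P4=0, P5=4, P6=3, P7=2) → (P0=4, P1=1, P2=0, P3=5, P4=0, P5=6, P6=3, P7=1)
step 4: fire t3:  (P0=4, P1=1, P2=0, P3=5, P4=0, P5=6, P6=3, P7=1) → (P0=4, P1=1, P2=0, P3=5, P4=0, P5=8, P6=3, P7=0)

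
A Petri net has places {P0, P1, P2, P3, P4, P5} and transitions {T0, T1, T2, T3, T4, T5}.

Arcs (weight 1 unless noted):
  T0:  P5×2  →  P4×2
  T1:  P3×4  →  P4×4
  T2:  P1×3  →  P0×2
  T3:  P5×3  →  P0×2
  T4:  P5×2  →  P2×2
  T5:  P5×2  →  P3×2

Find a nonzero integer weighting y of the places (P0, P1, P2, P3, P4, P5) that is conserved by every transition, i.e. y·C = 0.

y = (P0:3, P1:2, P2:2, P3:2, P4:2, P5:2)

Incidence matrix C (rows=places, cols=transitions):
       T0   T1   T2   T3   T4   T5
   P0   0    0    2    2    0    0
   P1   0    0   -3    0    0    0
   P2   0    0    0    0    2    0
   P3   0   -4    0    0    0    2
   P4   2    4    0    0    0    0
   P5  -2    0    0   -3   -2   -2

Candidate y = [3, 2, 2, 2, 2, 2]; check y·C column-wise:
  col T0: 3·0 + 2·0 + 2·0 + 2·0 + 2·2 + 2·-2 = 0
  col T1: 3·0 + 2·0 + 2·0 + 2·-4 + 2·4 + 2·0 = 0
  col T2: 3·2 + 2·-3 + 2·0 + 2·0 + 2·0 + 2·0 = 0
  col T3: 3·2 + 2·0 + 2·0 + 2·0 + 2·0 + 2·-3 = 0
  col T4: 3·0 + 2·0 + 2·2 + 2·0 + 2·0 + 2·-2 = 0
  col T5: 3·0 + 2·0 + 2·0 + 2·2 + 2·0 + 2·-2 = 0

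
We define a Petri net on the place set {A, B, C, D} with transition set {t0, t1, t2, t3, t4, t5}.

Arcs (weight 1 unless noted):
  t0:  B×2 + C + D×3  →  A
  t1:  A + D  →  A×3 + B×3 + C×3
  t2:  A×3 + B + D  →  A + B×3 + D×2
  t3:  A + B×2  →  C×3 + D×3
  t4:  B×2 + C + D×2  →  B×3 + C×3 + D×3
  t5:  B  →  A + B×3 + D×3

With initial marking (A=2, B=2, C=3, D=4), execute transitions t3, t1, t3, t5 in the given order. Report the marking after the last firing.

step 1: fire t3:  (A=2, B=2, C=3, D=4) → (A=1, B=0, C=6, D=7)
step 2: fire t1:  (A=1, B=0, C=6, D=7) → (A=3, B=3, C=9, D=6)
step 3: fire t3:  (A=3, B=3, C=9, D=6) → (A=2, B=1, C=12, D=9)
step 4: fire t5:  (A=2, B=1, C=12, D=9) → (A=3, B=3, C=12, D=12)

(A=3, B=3, C=12, D=12)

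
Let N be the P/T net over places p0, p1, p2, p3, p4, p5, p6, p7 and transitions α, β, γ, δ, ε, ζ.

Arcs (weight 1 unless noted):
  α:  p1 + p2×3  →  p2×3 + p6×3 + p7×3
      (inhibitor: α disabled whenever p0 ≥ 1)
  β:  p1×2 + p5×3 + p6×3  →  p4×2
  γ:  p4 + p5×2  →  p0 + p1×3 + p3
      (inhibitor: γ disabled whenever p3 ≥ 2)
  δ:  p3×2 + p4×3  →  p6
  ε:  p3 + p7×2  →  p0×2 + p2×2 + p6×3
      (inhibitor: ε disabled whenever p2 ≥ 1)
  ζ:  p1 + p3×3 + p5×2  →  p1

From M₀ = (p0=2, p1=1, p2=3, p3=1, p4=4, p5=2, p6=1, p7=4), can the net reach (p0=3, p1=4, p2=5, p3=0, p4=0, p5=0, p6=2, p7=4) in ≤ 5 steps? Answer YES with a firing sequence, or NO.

depth 0: 1 marking
depth 1: 2 markings reached so far
depth 2: 3 markings reached so far
depth 3: 3 markings reached so far
(frontier empty at depth 3; search complete)
target is not among the 3 markings reachable within 5 steps

NO — not reachable within 5 firings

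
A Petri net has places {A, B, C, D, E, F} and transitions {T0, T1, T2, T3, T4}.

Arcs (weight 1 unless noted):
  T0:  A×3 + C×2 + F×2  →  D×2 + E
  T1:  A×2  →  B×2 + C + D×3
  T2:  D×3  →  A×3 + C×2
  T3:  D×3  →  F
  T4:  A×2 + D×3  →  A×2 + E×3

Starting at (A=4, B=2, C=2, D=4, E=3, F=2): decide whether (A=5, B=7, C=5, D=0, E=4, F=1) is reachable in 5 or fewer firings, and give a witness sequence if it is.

depth 0: 1 marking
depth 1: 6 markings reached so far
depth 2: 13 markings reached so far
depth 3: 28 markings reached so far
depth 4: 39 markings reached so far
depth 5: 60 markings reached so far
target is not among the 60 markings reachable within 5 steps

NO — not reachable within 5 firings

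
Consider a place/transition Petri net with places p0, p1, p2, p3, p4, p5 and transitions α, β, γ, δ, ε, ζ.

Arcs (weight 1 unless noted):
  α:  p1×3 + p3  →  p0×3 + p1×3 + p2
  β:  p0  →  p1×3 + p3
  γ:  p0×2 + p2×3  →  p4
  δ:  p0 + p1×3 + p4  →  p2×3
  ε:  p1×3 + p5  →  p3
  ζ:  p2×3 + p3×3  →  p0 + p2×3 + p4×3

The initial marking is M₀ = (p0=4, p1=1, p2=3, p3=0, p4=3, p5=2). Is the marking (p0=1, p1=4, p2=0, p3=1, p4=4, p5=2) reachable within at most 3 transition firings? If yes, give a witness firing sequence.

YES — reachable via ⟨β, γ⟩ (2 firings)

step 1: fire β:  (p0=4, p1=1, p2=3, p3=0, p4=3, p5=2) → (p0=3, p1=4, p2=3, p3=1, p4=3, p5=2)
step 2: fire γ:  (p0=3, p1=4, p2=3, p3=1, p4=3, p5=2) → (p0=1, p1=4, p2=0, p3=1, p4=4, p5=2)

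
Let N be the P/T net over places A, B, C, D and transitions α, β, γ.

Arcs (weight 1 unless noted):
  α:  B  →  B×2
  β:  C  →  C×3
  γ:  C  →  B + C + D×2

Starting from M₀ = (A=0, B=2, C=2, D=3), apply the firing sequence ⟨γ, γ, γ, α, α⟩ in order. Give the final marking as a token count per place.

(A=0, B=7, C=2, D=9)

step 1: fire γ:  (A=0, B=2, C=2, D=3) → (A=0, B=3, C=2, D=5)
step 2: fire γ:  (A=0, B=3, C=2, D=5) → (A=0, B=4, C=2, D=7)
step 3: fire γ:  (A=0, B=4, C=2, D=7) → (A=0, B=5, C=2, D=9)
step 4: fire α:  (A=0, B=5, C=2, D=9) → (A=0, B=6, C=2, D=9)
step 5: fire α:  (A=0, B=6, C=2, D=9) → (A=0, B=7, C=2, D=9)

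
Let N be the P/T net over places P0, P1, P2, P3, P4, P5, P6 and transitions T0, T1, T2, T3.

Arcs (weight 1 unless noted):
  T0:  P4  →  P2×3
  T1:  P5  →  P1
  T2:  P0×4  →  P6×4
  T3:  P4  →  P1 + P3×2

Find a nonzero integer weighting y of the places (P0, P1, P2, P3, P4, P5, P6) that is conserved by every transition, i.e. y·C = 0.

Incidence matrix C (rows=places, cols=transitions):
       T0   T1   T2   T3
   P0   0    0   -4    0
   P1   0    1    0    1
   P2   3    0    0    0
   P3   0    0    0    2
   P4  -1    0    0   -1
   P5   0   -1    0    0
   P6   0    0    4    0

Candidate y = [0, 0, 2, 3, 6, 0, 0]; check y·C column-wise:
  col T0: 2·3 + 3·0 + 6·-1 = 0
  col T1: 0·1 + 2·0 + 3·0 + 6·0 + 0·-1 = 0
  col T2: 0·-4 + 2·0 + 3·0 + 6·0 + 0·4 = 0
  col T3: 0·1 + 2·0 + 3·2 + 6·-1 = 0

y = (P0:0, P1:0, P2:2, P3:3, P4:6, P5:0, P6:0)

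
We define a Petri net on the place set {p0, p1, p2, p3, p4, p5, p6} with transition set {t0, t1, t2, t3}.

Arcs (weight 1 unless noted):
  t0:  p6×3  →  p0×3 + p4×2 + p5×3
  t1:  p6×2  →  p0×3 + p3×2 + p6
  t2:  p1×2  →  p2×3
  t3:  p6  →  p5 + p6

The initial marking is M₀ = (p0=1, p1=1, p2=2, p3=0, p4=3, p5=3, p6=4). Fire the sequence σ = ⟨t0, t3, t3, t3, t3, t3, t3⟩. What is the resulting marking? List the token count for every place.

(p0=4, p1=1, p2=2, p3=0, p4=5, p5=12, p6=1)

step 1: fire t0:  (p0=1, p1=1, p2=2, p3=0, p4=3, p5=3, p6=4) → (p0=4, p1=1, p2=2, p3=0, p4=5, p5=6, p6=1)
step 2: fire t3:  (p0=4, p1=1, p2=2, p3=0, p4=5, p5=6, p6=1) → (p0=4, p1=1, p2=2, p3=0, p4=5, p5=7, p6=1)
step 3: fire t3:  (p0=4, p1=1, p2=2, p3=0, p4=5, p5=7, p6=1) → (p0=4, p1=1, p2=2, p3=0, p4=5, p5=8, p6=1)
step 4: fire t3:  (p0=4, p1=1, p2=2, p3=0, p4=5, p5=8, p6=1) → (p0=4, p1=1, p2=2, p3=0, p4=5, p5=9, p6=1)
step 5: fire t3:  (p0=4, p1=1, p2=2, p3=0, p4=5, p5=9, p6=1) → (p0=4, p1=1, p2=2, p3=0, p4=5, p5=10, p6=1)
step 6: fire t3:  (p0=4, p1=1, p2=2, p3=0, p4=5, p5=10, p6=1) → (p0=4, p1=1, p2=2, p3=0, p4=5, p5=11, p6=1)
step 7: fire t3:  (p0=4, p1=1, p2=2, p3=0, p4=5, p5=11, p6=1) → (p0=4, p1=1, p2=2, p3=0, p4=5, p5=12, p6=1)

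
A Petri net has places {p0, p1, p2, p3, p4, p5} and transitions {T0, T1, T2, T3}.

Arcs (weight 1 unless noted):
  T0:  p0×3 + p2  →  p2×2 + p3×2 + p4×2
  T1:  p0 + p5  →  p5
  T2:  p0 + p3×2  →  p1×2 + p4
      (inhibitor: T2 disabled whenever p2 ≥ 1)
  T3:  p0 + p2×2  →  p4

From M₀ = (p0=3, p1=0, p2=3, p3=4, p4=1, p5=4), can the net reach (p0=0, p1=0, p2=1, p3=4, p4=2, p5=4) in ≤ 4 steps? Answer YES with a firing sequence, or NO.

YES — reachable via ⟨T1, T1, T3⟩ (3 firings)

step 1: fire T1:  (p0=3, p1=0, p2=3, p3=4, p4=1, p5=4) → (p0=2, p1=0, p2=3, p3=4, p4=1, p5=4)
step 2: fire T1:  (p0=2, p1=0, p2=3, p3=4, p4=1, p5=4) → (p0=1, p1=0, p2=3, p3=4, p4=1, p5=4)
step 3: fire T3:  (p0=1, p1=0, p2=3, p3=4, p4=1, p5=4) → (p0=0, p1=0, p2=1, p3=4, p4=2, p5=4)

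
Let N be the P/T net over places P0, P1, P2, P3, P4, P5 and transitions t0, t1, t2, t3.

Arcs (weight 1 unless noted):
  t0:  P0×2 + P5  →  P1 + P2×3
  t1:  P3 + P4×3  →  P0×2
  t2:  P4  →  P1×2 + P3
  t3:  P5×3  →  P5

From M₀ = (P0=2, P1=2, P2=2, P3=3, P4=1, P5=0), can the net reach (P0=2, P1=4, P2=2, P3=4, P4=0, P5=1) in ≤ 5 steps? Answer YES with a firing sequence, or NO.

depth 0: 1 marking
depth 1: 2 markings reached so far
depth 2: 2 markings reached so far
(frontier empty at depth 2; search complete)
target is not among the 2 markings reachable within 5 steps

NO — not reachable within 5 firings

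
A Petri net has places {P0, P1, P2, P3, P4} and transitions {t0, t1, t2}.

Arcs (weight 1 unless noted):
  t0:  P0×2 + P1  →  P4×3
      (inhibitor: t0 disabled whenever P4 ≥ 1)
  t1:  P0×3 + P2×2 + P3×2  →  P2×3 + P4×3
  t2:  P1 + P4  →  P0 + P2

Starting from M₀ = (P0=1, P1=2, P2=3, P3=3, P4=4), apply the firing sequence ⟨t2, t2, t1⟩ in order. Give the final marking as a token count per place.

(P0=0, P1=0, P2=6, P3=1, P4=5)

step 1: fire t2:  (P0=1, P1=2, P2=3, P3=3, P4=4) → (P0=2, P1=1, P2=4, P3=3, P4=3)
step 2: fire t2:  (P0=2, P1=1, P2=4, P3=3, P4=3) → (P0=3, P1=0, P2=5, P3=3, P4=2)
step 3: fire t1:  (P0=3, P1=0, P2=5, P3=3, P4=2) → (P0=0, P1=0, P2=6, P3=1, P4=5)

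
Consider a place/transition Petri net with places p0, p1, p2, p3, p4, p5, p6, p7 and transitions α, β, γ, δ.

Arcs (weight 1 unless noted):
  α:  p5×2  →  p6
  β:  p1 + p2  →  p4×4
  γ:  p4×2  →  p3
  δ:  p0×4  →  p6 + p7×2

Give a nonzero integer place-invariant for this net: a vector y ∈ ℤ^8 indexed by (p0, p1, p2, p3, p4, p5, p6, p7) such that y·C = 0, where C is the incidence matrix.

y = (p0:0, p1:1, p2:-1, p3:0, p4:0, p5:0, p6:0, p7:0)

Incidence matrix C (rows=places, cols=transitions):
        α    β    γ    δ
   p0   0    0    0   -4
   p1   0   -1    0    0
   p2   0   -1    0    0
   p3   0    0    1    0
   p4   0    4   -2    0
   p5  -2    0    0    0
   p6   1    0    0    1
   p7   0    0    0    2

Candidate y = [0, 1, -1, 0, 0, 0, 0, 0]; check y·C column-wise:
  col α: 1·0 + -1·0 + 0·-2 + 0·1 = 0
  col β: 1·-1 + -1·-1 + 0·4 = 0
  col γ: 1·0 + -1·0 + 0·1 + 0·-2 = 0
  col δ: 0·-4 + 1·0 + -1·0 + 0·1 + 0·2 = 0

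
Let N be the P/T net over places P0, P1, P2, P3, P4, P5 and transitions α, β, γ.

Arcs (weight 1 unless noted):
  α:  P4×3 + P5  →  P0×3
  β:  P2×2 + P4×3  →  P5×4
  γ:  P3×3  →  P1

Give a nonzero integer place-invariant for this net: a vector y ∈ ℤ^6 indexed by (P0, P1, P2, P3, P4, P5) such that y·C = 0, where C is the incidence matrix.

Incidence matrix C (rows=places, cols=transitions):
        α    β    γ
   P0   3    0    0
   P1   0    0    1
   P2   0   -2    0
   P3   0    0   -3
   P4  -3   -3    0
   P5  -1    4    0

Candidate y = [0, 3, 0, 1, 0, 0]; check y·C column-wise:
  col α: 0·3 + 3·0 + 1·0 + 0·-3 + 0·-1 = 0
  col β: 3·0 + 0·-2 + 1·0 + 0·-3 + 0·4 = 0
  col γ: 3·1 + 1·-3 = 0

y = (P0:0, P1:3, P2:0, P3:1, P4:0, P5:0)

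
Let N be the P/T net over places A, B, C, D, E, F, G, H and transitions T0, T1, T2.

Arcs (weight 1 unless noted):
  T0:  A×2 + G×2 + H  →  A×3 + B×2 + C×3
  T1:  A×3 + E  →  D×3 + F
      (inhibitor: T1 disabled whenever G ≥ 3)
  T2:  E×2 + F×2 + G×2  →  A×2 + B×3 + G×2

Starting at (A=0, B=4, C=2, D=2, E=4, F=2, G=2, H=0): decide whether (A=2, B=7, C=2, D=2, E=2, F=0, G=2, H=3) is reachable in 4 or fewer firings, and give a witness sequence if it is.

NO — not reachable within 4 firings

depth 0: 1 marking
depth 1: 2 markings reached so far
depth 2: 2 markings reached so far
(frontier empty at depth 2; search complete)
target is not among the 2 markings reachable within 4 steps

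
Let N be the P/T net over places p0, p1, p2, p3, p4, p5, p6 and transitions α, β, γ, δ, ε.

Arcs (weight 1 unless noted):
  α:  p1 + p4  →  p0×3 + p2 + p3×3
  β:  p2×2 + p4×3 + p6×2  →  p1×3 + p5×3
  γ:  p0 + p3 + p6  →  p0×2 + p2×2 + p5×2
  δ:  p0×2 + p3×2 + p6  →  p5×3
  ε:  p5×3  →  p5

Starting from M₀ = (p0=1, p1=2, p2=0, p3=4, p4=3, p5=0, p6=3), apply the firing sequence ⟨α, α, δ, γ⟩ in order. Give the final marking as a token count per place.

step 1: fire α:  (p0=1, p1=2, p2=0, p3=4, p4=3, p5=0, p6=3) → (p0=4, p1=1, p2=1, p3=7, p4=2, p5=0, p6=3)
step 2: fire α:  (p0=4, p1=1, p2=1, p3=7, p4=2, p5=0, p6=3) → (p0=7, p1=0, p2=2, p3=10, p4=1, p5=0, p6=3)
step 3: fire δ:  (p0=7, p1=0, p2=2, p3=10, p4=1, p5=0, p6=3) → (p0=5, p1=0, p2=2, p3=8, p4=1, p5=3, p6=2)
step 4: fire γ:  (p0=5, p1=0, p2=2, p3=8, p4=1, p5=3, p6=2) → (p0=6, p1=0, p2=4, p3=7, p4=1, p5=5, p6=1)

(p0=6, p1=0, p2=4, p3=7, p4=1, p5=5, p6=1)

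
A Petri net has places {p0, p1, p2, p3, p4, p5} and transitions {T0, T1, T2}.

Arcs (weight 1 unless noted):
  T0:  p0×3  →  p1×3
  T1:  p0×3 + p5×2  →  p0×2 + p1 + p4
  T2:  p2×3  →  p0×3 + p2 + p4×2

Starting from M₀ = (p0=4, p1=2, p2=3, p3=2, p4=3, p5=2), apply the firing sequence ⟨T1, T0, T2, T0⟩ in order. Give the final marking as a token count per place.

step 1: fire T1:  (p0=4, p1=2, p2=3, p3=2, p4=3, p5=2) → (p0=3, p1=3, p2=3, p3=2, p4=4, p5=0)
step 2: fire T0:  (p0=3, p1=3, p2=3, p3=2, p4=4, p5=0) → (p0=0, p1=6, p2=3, p3=2, p4=4, p5=0)
step 3: fire T2:  (p0=0, p1=6, p2=3, p3=2, p4=4, p5=0) → (p0=3, p1=6, p2=1, p3=2, p4=6, p5=0)
step 4: fire T0:  (p0=3, p1=6, p2=1, p3=2, p4=6, p5=0) → (p0=0, p1=9, p2=1, p3=2, p4=6, p5=0)

(p0=0, p1=9, p2=1, p3=2, p4=6, p5=0)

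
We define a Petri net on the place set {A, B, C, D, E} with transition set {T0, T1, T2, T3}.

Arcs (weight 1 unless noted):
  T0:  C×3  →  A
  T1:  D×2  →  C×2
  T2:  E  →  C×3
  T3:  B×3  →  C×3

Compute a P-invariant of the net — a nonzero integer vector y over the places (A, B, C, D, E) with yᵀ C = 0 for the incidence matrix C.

y = (A:3, B:1, C:1, D:1, E:3)

Incidence matrix C (rows=places, cols=transitions):
       T0   T1   T2   T3
    A   1    0    0    0
    B   0    0    0   -3
    C  -3    2    3    3
    D   0   -2    0    0
    E   0    0   -1    0

Candidate y = [3, 1, 1, 1, 3]; check y·C column-wise:
  col T0: 3·1 + 1·0 + 1·-3 + 1·0 + 3·0 = 0
  col T1: 3·0 + 1·0 + 1·2 + 1·-2 + 3·0 = 0
  col T2: 3·0 + 1·0 + 1·3 + 1·0 + 3·-1 = 0
  col T3: 3·0 + 1·-3 + 1·3 + 1·0 + 3·0 = 0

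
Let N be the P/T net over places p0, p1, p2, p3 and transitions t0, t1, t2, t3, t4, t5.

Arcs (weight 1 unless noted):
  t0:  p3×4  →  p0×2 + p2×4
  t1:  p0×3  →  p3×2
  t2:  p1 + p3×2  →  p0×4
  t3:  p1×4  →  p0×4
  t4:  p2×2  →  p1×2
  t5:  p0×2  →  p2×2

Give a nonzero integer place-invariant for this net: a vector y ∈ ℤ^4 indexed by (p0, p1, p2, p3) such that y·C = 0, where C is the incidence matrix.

y = (p0:2, p1:2, p2:2, p3:3)

Incidence matrix C (rows=places, cols=transitions):
       t0   t1   t2   t3   t4   t5
   p0   2   -3    4    4    0   -2
   p1   0    0   -1   -4    2    0
   p2   4    0    0    0   -2    2
   p3  -4    2   -2    0    0    0

Candidate y = [2, 2, 2, 3]; check y·C column-wise:
  col t0: 2·2 + 2·0 + 2·4 + 3·-4 = 0
  col t1: 2·-3 + 2·0 + 2·0 + 3·2 = 0
  col t2: 2·4 + 2·-1 + 2·0 + 3·-2 = 0
  col t3: 2·4 + 2·-4 + 2·0 + 3·0 = 0
  col t4: 2·0 + 2·2 + 2·-2 + 3·0 = 0
  col t5: 2·-2 + 2·0 + 2·2 + 3·0 = 0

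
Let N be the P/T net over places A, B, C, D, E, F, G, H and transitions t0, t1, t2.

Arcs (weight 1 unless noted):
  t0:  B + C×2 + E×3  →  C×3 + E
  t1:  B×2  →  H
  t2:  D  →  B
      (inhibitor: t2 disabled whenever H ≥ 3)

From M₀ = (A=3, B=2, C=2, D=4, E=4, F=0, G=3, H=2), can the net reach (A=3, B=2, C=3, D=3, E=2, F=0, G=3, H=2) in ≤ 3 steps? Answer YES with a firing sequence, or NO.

step 1: fire t0:  (A=3, B=2, C=2, D=4, E=4, F=0, G=3, H=2) → (A=3, B=1, C=3, D=4, E=2, F=0, G=3, H=2)
step 2: fire t2:  (A=3, B=1, C=3, D=4, E=2, F=0, G=3, H=2) → (A=3, B=2, C=3, D=3, E=2, F=0, G=3, H=2)

YES — reachable via ⟨t0, t2⟩ (2 firings)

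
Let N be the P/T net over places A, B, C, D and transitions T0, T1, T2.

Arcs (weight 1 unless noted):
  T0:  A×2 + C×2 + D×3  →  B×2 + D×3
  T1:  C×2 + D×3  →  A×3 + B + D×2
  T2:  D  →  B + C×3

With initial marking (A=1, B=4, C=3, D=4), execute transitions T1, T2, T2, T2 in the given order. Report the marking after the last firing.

step 1: fire T1:  (A=1, B=4, C=3, D=4) → (A=4, B=5, C=1, D=3)
step 2: fire T2:  (A=4, B=5, C=1, D=3) → (A=4, B=6, C=4, D=2)
step 3: fire T2:  (A=4, B=6, C=4, D=2) → (A=4, B=7, C=7, D=1)
step 4: fire T2:  (A=4, B=7, C=7, D=1) → (A=4, B=8, C=10, D=0)

(A=4, B=8, C=10, D=0)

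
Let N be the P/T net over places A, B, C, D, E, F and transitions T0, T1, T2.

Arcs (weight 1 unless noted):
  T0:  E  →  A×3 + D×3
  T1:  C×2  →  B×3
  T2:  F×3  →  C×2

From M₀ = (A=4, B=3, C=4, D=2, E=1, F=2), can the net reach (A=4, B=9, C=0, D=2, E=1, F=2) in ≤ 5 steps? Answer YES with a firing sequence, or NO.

YES — reachable via ⟨T1, T1⟩ (2 firings)

step 1: fire T1:  (A=4, B=3, C=4, D=2, E=1, F=2) → (A=4, B=6, C=2, D=2, E=1, F=2)
step 2: fire T1:  (A=4, B=6, C=2, D=2, E=1, F=2) → (A=4, B=9, C=0, D=2, E=1, F=2)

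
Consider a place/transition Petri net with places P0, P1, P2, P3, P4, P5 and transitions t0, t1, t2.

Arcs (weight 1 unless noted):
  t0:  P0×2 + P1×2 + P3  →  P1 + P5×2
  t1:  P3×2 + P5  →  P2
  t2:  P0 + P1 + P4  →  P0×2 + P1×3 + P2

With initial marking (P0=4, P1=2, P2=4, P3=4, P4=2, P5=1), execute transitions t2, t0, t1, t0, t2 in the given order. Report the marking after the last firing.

(P0=2, P1=4, P2=7, P3=0, P4=0, P5=4)

step 1: fire t2:  (P0=4, P1=2, P2=4, P3=4, P4=2, P5=1) → (P0=5, P1=4, P2=5, P3=4, P4=1, P5=1)
step 2: fire t0:  (P0=5, P1=4, P2=5, P3=4, P4=1, P5=1) → (P0=3, P1=3, P2=5, P3=3, P4=1, P5=3)
step 3: fire t1:  (P0=3, P1=3, P2=5, P3=3, P4=1, P5=3) → (P0=3, P1=3, P2=6, P3=1, P4=1, P5=2)
step 4: fire t0:  (P0=3, P1=3, P2=6, P3=1, P4=1, P5=2) → (P0=1, P1=2, P2=6, P3=0, P4=1, P5=4)
step 5: fire t2:  (P0=1, P1=2, P2=6, P3=0, P4=1, P5=4) → (P0=2, P1=4, P2=7, P3=0, P4=0, P5=4)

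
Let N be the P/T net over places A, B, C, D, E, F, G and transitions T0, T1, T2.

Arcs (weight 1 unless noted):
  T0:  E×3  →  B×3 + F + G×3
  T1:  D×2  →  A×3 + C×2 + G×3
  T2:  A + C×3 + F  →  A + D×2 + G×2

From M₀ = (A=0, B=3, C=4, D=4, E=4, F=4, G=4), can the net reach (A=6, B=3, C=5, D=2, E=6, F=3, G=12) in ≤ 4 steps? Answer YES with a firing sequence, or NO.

NO — not reachable within 4 firings

depth 0: 1 marking
depth 1: 3 markings reached so far
depth 2: 6 markings reached so far
depth 3: 10 markings reached so far
depth 4: 14 markings reached so far
target is not among the 14 markings reachable within 4 steps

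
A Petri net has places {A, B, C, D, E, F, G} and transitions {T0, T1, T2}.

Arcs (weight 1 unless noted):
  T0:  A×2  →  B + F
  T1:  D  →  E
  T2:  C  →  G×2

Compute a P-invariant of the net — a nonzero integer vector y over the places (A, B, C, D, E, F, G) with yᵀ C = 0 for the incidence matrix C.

Incidence matrix C (rows=places, cols=transitions):
       T0   T1   T2
    A  -2    0    0
    B   1    0    0
    C   0    0   -1
    D   0   -1    0
    E   0    1    0
    F   1    0    0
    G   0    0    2

Candidate y = [1, 2, 0, 0, 0, 0, 0]; check y·C column-wise:
  col T0: 1·-2 + 2·1 + 0·1 = 0
  col T1: 1·0 + 2·0 + 0·-1 + 0·1 = 0
  col T2: 1·0 + 2·0 + 0·-1 + 0·2 = 0

y = (A:1, B:2, C:0, D:0, E:0, F:0, G:0)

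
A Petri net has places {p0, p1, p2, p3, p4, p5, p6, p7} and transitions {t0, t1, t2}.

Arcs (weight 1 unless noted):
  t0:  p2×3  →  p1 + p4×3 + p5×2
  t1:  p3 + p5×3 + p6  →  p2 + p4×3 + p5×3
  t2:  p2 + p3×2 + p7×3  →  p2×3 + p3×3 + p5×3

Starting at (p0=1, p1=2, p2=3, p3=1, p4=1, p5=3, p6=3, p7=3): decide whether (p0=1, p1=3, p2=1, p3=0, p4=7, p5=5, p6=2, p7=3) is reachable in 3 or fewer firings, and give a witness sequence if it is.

step 1: fire t0:  (p0=1, p1=2, p2=3, p3=1, p4=1, p5=3, p6=3, p7=3) → (p0=1, p1=3, p2=0, p3=1, p4=4, p5=5, p6=3, p7=3)
step 2: fire t1:  (p0=1, p1=3, p2=0, p3=1, p4=4, p5=5, p6=3, p7=3) → (p0=1, p1=3, p2=1, p3=0, p4=7, p5=5, p6=2, p7=3)

YES — reachable via ⟨t0, t1⟩ (2 firings)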